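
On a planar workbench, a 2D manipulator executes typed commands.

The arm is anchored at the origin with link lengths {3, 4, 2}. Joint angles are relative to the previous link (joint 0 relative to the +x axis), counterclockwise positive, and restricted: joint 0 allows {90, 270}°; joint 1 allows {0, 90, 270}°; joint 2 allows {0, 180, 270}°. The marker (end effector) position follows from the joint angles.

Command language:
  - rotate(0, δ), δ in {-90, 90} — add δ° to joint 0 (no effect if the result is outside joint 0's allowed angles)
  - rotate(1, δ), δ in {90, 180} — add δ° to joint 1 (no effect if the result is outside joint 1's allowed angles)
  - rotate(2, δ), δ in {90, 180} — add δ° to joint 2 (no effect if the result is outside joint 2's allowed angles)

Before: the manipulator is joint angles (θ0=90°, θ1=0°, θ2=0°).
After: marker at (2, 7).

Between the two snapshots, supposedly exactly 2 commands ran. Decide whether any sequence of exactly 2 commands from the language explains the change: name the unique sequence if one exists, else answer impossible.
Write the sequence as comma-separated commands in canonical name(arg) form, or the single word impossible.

key: running rotate(2, 90) before rotate(2, 180) would end elsewhere — order is forced
t0: joint angles (θ0=90°, θ1=0°, θ2=0°)
t=1 rotate(2, 180) ⇒ joint angles (θ0=90°, θ1=0°, θ2=180°)
t=2 rotate(2, 90) ⇒ joint angles (θ0=90°, θ1=0°, θ2=270°)
uniquely the one of 36 2-step routes that fits.

rotate(2, 180), rotate(2, 90)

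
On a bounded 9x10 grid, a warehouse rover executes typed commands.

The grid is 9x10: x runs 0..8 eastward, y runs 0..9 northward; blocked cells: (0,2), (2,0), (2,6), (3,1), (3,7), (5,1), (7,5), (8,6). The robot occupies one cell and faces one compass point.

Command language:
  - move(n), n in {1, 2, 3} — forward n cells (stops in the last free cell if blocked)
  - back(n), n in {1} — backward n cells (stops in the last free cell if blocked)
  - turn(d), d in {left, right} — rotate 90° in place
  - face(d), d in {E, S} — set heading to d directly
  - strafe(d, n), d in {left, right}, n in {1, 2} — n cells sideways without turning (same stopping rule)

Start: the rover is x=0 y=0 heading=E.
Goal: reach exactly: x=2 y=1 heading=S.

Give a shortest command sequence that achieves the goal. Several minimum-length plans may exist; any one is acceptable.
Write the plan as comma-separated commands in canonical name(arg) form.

t0: x=0 y=0 heading=E
[1] after strafe(left, 1): x=0 y=1 heading=E
[2] after face(S): x=0 y=1 heading=S
[3] after strafe(left, 2): x=2 y=1 heading=S
shorter routes all fall short; 3 is best.

strafe(left, 1), face(S), strafe(left, 2)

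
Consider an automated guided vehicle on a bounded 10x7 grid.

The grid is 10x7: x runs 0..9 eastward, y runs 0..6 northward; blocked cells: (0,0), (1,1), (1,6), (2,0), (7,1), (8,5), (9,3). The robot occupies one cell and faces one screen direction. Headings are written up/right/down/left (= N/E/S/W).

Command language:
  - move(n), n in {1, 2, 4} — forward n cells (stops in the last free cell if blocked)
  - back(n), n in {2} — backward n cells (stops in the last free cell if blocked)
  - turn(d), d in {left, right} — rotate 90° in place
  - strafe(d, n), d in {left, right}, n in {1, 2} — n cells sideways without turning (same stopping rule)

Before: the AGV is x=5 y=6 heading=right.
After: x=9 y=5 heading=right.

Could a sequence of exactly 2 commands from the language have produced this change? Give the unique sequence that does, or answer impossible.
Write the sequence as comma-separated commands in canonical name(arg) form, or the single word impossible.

key: running strafe(right, 1) before move(4) would end elsewhere — order is forced
from: x=5 y=6 heading=right
step 1 (move(4)): x=9 y=6 heading=right
step 2 (strafe(right, 1)): x=9 y=5 heading=right
no other 2-command option fits: unique.

move(4), strafe(right, 1)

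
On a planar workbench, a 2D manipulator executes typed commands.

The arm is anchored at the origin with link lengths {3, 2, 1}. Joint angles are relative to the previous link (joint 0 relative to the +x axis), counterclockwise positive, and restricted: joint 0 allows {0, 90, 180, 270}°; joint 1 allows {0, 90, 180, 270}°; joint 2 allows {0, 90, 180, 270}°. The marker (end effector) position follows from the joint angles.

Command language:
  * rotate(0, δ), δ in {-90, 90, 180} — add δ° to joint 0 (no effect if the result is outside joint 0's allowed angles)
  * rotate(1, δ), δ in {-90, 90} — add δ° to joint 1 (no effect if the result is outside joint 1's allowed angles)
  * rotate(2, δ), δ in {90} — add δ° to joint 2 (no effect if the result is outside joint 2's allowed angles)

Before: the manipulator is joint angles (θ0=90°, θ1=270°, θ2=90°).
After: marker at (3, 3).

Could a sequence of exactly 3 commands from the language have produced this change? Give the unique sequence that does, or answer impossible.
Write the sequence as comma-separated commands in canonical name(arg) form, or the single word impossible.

t0: joint angles (θ0=90°, θ1=270°, θ2=90°)
[1] after rotate(2, 90): joint angles (θ0=90°, θ1=270°, θ2=180°)
[2] after rotate(2, 90): joint angles (θ0=90°, θ1=270°, θ2=270°)
[3] after rotate(2, 90): joint angles (θ0=90°, θ1=270°, θ2=0°)
no other 3-command option fits: unique.

rotate(2, 90), rotate(2, 90), rotate(2, 90)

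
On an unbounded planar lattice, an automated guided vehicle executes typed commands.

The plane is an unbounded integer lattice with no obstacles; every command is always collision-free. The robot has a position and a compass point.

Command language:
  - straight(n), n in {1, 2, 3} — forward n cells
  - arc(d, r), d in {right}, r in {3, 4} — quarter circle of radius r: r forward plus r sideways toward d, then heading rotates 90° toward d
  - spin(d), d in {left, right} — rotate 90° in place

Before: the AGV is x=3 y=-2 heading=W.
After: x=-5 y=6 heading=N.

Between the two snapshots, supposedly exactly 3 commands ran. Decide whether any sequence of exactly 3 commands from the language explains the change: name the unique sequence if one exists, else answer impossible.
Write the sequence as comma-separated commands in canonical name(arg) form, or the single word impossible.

arc(right, 4), spin(left), arc(right, 4)

key: cell and facing (now N) both changed — the 3 commands mix motion and turning
initial: x=3 y=-2 heading=W
1. arc(right, 4) → x=-1 y=2 heading=N
2. spin(left) → x=-1 y=2 heading=W
3. arc(right, 4) → x=-5 y=6 heading=N
no rival 3-sequence matches.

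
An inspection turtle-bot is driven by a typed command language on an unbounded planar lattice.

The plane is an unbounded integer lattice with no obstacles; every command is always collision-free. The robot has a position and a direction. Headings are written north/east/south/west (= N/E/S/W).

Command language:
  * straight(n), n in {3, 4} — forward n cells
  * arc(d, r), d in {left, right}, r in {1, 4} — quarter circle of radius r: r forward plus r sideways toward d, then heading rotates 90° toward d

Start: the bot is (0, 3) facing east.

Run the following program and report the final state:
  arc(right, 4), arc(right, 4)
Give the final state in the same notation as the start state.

(0, -5) facing west

t0: (0, 3) facing east
step 1 (arc(right, 4)): (4, -1) facing south
step 2 (arc(right, 4)): (0, -5) facing west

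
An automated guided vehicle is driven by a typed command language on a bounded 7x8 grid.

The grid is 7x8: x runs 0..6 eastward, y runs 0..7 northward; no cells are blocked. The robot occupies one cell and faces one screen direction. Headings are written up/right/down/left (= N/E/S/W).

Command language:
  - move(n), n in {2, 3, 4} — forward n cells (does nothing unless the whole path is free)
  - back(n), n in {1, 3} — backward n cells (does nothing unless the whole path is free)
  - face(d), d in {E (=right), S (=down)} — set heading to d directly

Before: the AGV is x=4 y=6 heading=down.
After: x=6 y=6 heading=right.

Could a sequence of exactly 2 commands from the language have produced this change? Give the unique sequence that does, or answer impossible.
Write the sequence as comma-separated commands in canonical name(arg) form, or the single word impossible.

key: position moved to (6,6) AND the heading swung to E — translation plus rotation needed
t0: x=4 y=6 heading=down
[1] after face(E): x=4 y=6 heading=right
[2] after move(2): x=6 y=6 heading=right
no rival 2-sequence matches.

face(E), move(2)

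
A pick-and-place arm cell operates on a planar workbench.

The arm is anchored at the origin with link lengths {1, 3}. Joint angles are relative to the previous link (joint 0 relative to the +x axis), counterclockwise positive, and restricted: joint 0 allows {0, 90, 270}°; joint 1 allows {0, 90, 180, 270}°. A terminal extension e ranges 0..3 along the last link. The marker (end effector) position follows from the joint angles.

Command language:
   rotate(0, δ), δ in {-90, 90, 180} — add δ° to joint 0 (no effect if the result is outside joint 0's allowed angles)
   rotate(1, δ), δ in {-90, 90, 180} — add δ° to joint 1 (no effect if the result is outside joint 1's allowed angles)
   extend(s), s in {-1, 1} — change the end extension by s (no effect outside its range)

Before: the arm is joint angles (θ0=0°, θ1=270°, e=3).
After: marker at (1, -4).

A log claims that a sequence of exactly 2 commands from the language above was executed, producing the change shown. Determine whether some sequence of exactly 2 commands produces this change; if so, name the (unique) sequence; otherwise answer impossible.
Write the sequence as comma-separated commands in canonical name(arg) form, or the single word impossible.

extend(-1), extend(-1)

initial: joint angles (θ0=0°, θ1=270°, e=3)
[1] after extend(-1): joint angles (θ0=0°, θ1=270°, e=2)
[2] after extend(-1): joint angles (θ0=0°, θ1=270°, e=1)
no rival 2-sequence matches.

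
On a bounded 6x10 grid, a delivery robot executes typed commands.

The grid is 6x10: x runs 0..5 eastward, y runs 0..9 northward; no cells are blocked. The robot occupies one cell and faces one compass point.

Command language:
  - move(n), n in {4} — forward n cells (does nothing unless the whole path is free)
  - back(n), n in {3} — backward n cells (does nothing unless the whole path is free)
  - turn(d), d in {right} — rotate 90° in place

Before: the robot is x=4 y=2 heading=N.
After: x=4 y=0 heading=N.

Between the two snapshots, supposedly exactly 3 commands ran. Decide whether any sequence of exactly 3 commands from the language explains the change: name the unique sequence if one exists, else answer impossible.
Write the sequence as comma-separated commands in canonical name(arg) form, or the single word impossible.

key: heading stays N — no command in the sequence turns
t0: x=4 y=2 heading=N
t=1 move(4) ⇒ x=4 y=6 heading=N
t=2 back(3) ⇒ x=4 y=3 heading=N
t=3 back(3) ⇒ x=4 y=0 heading=N
no rival 3-sequence matches.

move(4), back(3), back(3)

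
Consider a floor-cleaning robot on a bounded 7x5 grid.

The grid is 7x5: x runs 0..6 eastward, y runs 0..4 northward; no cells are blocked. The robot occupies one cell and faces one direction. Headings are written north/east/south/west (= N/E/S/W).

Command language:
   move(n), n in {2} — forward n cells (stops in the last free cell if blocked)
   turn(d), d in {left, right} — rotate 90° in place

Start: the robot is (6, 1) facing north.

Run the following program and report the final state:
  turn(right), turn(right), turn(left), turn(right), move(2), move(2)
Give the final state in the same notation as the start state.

start: (6, 1) facing north
1. turn(right) → (6, 1) facing east
2. turn(right) → (6, 1) facing south
3. turn(left) → (6, 1) facing east
4. turn(right) → (6, 1) facing south
5. move(2) → (6, 0) facing south
6. move(2) → (6, 0) facing south

(6, 0) facing south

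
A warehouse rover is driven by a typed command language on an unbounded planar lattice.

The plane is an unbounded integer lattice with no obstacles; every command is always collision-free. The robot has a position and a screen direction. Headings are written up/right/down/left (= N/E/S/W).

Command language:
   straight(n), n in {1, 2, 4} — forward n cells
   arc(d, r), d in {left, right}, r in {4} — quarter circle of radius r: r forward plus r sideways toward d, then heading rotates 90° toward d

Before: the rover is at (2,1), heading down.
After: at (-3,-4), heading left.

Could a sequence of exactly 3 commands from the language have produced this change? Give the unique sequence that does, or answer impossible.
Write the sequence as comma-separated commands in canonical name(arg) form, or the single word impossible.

key: position moved to (-3,-4) AND the heading swung to W — translation plus rotation needed
t0: at (2,1), heading down
step 1 (straight(1)): at (2,0), heading down
step 2 (arc(right, 4)): at (-2,-4), heading left
step 3 (straight(1)): at (-3,-4), heading left
no rival 3-sequence matches.

straight(1), arc(right, 4), straight(1)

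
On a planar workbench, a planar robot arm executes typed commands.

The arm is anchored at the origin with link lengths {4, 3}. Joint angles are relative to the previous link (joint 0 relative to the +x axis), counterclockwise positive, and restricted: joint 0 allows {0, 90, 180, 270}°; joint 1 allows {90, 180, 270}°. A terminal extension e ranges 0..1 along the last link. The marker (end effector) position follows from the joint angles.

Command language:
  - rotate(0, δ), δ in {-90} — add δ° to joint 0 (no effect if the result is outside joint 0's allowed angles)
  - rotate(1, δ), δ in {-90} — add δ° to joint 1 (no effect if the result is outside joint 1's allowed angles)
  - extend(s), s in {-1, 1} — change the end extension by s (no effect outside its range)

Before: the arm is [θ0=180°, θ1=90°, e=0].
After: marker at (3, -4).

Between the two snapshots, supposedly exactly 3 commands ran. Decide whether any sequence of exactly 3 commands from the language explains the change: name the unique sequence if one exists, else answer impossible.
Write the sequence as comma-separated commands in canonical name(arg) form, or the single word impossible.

rotate(0, -90), rotate(0, -90), rotate(0, -90)

start: [θ0=180°, θ1=90°, e=0]
1. rotate(0, -90) → [θ0=90°, θ1=90°, e=0]
2. rotate(0, -90) → [θ0=0°, θ1=90°, e=0]
3. rotate(0, -90) → [θ0=270°, θ1=90°, e=0]
no rival 3-sequence matches.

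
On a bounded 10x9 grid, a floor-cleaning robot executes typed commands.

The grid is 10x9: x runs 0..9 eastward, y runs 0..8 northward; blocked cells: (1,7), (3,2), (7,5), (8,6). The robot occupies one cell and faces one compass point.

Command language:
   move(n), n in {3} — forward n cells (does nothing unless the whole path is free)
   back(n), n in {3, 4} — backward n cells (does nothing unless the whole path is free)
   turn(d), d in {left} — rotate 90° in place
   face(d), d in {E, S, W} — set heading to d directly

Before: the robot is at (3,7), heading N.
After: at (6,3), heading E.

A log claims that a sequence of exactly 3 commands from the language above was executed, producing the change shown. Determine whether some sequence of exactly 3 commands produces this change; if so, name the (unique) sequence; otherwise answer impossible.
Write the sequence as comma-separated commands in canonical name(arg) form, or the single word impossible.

back(4), face(E), move(3)

key: running move(3) before back(4) would end elsewhere — order is forced
from: at (3,7), heading N
step 1 (back(4)): at (3,3), heading N
step 2 (face(E)): at (3,3), heading E
step 3 (move(3)): at (6,3), heading E
no rival 3-sequence matches.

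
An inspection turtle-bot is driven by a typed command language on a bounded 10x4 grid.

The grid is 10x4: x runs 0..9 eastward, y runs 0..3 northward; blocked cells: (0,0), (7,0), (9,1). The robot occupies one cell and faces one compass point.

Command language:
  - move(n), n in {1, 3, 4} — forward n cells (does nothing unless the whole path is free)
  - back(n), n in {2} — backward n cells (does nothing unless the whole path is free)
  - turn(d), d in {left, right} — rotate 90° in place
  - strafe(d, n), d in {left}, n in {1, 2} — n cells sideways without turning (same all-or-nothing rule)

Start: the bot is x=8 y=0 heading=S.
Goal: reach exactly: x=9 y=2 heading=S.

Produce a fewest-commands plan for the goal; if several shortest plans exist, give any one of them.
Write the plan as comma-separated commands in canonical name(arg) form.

begin: x=8 y=0 heading=S
step 1 (back(2)): x=8 y=2 heading=S
step 2 (strafe(left, 1)): x=9 y=2 heading=S
shorter routes all fall short; 2 is best.

back(2), strafe(left, 1)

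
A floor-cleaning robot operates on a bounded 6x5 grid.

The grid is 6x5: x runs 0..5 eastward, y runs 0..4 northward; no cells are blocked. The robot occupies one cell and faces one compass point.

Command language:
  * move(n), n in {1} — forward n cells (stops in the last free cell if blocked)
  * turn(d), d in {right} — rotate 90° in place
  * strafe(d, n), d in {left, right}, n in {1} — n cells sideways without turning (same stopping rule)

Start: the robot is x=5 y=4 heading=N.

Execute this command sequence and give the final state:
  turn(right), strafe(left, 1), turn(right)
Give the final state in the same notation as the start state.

x=5 y=4 heading=S

start: x=5 y=4 heading=N
step 1 (turn(right)): x=5 y=4 heading=E
step 2 (strafe(left, 1)): x=5 y=4 heading=E
step 3 (turn(right)): x=5 y=4 heading=S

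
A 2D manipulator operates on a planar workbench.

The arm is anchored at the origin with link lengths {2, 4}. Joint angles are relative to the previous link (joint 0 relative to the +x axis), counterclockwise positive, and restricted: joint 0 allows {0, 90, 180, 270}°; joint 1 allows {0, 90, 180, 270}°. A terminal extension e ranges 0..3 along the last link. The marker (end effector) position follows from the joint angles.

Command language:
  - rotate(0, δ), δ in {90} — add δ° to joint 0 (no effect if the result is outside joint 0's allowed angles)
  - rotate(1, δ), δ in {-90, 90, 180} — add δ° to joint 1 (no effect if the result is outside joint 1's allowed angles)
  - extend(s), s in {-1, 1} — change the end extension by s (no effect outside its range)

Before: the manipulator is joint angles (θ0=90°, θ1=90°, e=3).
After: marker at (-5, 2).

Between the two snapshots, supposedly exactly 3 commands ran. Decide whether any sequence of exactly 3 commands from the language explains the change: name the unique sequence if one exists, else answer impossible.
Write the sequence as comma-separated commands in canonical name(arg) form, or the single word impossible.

key: running extend(-1) before extend(1) would end elsewhere — order is forced
start: joint angles (θ0=90°, θ1=90°, e=3)
1. extend(1) → joint angles (θ0=90°, θ1=90°, e=3)
2. extend(-1) → joint angles (θ0=90°, θ1=90°, e=2)
3. extend(-1) → joint angles (θ0=90°, θ1=90°, e=1)
no rival 3-sequence matches.

extend(1), extend(-1), extend(-1)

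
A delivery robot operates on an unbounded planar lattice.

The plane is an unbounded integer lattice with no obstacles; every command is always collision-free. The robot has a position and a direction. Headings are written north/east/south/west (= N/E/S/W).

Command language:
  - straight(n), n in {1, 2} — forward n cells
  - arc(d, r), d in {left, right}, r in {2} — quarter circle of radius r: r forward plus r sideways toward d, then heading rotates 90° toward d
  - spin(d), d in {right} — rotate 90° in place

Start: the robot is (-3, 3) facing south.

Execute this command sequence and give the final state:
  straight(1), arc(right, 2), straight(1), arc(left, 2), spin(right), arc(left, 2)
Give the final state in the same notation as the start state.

(-10, -4) facing south

from: (-3, 3) facing south
step 1 (straight(1)): (-3, 2) facing south
step 2 (arc(right, 2)): (-5, 0) facing west
step 3 (straight(1)): (-6, 0) facing west
step 4 (arc(left, 2)): (-8, -2) facing south
step 5 (spin(right)): (-8, -2) facing west
step 6 (arc(left, 2)): (-10, -4) facing south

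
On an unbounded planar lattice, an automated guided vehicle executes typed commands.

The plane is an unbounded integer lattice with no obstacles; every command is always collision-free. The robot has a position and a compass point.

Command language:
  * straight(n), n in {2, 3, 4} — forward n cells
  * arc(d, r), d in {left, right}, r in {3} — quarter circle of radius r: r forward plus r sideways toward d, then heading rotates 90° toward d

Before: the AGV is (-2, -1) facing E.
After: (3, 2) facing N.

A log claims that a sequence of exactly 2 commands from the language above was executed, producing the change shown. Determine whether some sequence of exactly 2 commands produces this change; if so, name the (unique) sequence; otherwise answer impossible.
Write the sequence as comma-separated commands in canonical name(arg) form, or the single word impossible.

straight(2), arc(left, 3)

key: running arc(left, 3) before straight(2) would end elsewhere — order is forced
begin: (-2, -1) facing E
step 1 (straight(2)): (0, -1) facing E
step 2 (arc(left, 3)): (3, 2) facing N
no other 2-command option fits: unique.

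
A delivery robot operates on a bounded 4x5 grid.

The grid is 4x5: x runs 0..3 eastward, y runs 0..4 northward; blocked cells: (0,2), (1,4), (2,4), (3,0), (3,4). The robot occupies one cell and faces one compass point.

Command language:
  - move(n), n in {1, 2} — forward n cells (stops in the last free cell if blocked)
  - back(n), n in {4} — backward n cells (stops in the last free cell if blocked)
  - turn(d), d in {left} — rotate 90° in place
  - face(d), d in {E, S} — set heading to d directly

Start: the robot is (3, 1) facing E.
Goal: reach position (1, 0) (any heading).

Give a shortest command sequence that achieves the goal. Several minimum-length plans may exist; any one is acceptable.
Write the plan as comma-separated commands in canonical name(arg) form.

start: (3, 1) facing E
1. back(4) → (0, 1) facing E
2. move(1) → (1, 1) facing E
3. turn(left) → (1, 1) facing N
4. back(4) → (1, 0) facing N
nothing shorter than 4 reaches the goal.

back(4), move(1), turn(left), back(4)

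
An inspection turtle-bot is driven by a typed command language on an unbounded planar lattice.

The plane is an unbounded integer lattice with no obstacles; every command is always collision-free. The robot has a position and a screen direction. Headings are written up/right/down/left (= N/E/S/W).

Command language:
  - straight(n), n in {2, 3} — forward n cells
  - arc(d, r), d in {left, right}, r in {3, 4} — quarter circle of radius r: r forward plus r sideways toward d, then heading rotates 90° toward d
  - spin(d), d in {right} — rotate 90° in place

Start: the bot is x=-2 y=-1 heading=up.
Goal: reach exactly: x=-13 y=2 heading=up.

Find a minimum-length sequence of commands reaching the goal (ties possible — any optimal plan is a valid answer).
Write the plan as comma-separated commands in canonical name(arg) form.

initial: x=-2 y=-1 heading=up
[1] after arc(left, 3): x=-5 y=2 heading=left
[2] after arc(left, 4): x=-9 y=-2 heading=down
[3] after spin(right): x=-9 y=-2 heading=left
[4] after arc(right, 4): x=-13 y=2 heading=up
minimal: 4 command(s), checked below 4.

arc(left, 3), arc(left, 4), spin(right), arc(right, 4)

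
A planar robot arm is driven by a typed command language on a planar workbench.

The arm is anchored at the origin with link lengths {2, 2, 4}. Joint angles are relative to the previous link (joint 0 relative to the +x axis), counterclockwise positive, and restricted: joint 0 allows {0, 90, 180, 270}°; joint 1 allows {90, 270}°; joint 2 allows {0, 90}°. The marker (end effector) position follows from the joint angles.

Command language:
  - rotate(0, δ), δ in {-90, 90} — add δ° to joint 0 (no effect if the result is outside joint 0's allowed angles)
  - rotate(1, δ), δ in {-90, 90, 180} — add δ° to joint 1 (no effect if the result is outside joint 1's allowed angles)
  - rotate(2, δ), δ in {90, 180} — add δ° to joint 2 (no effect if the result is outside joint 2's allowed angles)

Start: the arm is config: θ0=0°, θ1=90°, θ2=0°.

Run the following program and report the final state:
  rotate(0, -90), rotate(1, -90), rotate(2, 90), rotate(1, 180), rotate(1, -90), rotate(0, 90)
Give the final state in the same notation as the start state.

config: θ0=0°, θ1=270°, θ2=90°

initial: config: θ0=0°, θ1=90°, θ2=0°
[1] after rotate(0, -90): config: θ0=270°, θ1=90°, θ2=0°
[2] after rotate(1, -90): config: θ0=270°, θ1=90°, θ2=0°
[3] after rotate(2, 90): config: θ0=270°, θ1=90°, θ2=90°
[4] after rotate(1, 180): config: θ0=270°, θ1=270°, θ2=90°
[5] after rotate(1, -90): config: θ0=270°, θ1=270°, θ2=90°
[6] after rotate(0, 90): config: θ0=0°, θ1=270°, θ2=90°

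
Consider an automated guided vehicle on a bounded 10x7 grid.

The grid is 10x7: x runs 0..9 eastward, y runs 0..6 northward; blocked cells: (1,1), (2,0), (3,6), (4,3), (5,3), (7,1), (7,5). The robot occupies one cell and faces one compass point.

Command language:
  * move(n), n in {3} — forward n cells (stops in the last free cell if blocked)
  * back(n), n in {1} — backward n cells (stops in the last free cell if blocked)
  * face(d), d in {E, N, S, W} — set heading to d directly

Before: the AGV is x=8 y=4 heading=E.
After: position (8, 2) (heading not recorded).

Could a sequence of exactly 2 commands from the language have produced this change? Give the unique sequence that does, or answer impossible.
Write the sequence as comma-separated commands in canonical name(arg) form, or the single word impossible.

all 36 sequences checked — none match.

impossible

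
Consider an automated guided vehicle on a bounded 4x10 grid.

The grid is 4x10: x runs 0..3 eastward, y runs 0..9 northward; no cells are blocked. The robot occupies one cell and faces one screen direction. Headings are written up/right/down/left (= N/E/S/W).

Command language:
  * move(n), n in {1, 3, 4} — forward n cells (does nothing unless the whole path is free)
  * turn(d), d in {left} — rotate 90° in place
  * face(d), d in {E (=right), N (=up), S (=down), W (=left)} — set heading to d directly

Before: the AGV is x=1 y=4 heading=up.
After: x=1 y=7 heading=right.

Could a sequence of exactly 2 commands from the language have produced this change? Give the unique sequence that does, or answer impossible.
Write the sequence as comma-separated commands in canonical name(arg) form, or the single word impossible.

move(3), face(E)

key: order matters: swapping move(3) and face(E) lands elsewhere
from: x=1 y=4 heading=up
step 1 (move(3)): x=1 y=7 heading=up
step 2 (face(E)): x=1 y=7 heading=right
no rival 2-sequence matches.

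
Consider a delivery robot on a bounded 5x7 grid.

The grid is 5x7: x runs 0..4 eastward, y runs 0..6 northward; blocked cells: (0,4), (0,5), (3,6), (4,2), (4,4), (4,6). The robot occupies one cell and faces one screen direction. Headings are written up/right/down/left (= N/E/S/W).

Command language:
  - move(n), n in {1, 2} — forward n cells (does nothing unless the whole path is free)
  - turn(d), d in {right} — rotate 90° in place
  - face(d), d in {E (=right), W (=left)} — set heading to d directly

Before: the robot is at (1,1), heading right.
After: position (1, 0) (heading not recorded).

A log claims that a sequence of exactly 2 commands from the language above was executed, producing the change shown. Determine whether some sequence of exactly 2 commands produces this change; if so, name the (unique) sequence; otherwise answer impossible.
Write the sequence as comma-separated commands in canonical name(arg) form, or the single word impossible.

key: order matters: swapping turn(right) and move(1) lands elsewhere
start: at (1,1), heading right
1. turn(right) → at (1,1), heading down
2. move(1) → at (1,0), heading down
no rival 2-sequence matches.

turn(right), move(1)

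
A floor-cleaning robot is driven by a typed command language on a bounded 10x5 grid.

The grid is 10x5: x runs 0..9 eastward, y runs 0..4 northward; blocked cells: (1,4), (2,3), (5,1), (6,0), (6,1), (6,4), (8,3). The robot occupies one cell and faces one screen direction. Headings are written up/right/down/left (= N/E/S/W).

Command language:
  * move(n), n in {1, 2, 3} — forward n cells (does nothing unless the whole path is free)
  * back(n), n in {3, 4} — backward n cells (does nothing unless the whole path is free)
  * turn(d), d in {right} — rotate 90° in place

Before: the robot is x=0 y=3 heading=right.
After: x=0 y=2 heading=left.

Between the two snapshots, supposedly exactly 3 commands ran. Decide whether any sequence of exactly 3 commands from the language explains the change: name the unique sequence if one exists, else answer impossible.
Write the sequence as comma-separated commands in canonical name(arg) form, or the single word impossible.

key: position moved to (0,2) AND the heading swung to W — translation plus rotation needed
t0: x=0 y=3 heading=right
step 1 (turn(right)): x=0 y=3 heading=down
step 2 (move(1)): x=0 y=2 heading=down
step 3 (turn(right)): x=0 y=2 heading=left
no rival 3-sequence matches.

turn(right), move(1), turn(right)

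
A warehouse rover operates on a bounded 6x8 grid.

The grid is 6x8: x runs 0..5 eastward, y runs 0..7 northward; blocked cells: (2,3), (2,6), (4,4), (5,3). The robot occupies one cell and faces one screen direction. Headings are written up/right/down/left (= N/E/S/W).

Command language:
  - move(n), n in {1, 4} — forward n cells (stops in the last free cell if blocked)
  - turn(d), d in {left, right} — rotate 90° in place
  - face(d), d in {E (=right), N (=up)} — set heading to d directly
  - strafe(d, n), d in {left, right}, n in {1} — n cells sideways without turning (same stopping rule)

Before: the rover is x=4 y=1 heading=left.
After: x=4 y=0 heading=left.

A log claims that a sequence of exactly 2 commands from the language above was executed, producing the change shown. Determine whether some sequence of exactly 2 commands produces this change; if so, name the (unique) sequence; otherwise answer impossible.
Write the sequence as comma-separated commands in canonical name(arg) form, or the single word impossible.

strafe(left, 1), strafe(left, 1)

key: the second strafe(left, 1) runs into the grid edge before its full distance
start: x=4 y=1 heading=left
1. strafe(left, 1) → x=4 y=0 heading=left
2. strafe(left, 1) → x=4 y=0 heading=left
no rival 2-sequence matches.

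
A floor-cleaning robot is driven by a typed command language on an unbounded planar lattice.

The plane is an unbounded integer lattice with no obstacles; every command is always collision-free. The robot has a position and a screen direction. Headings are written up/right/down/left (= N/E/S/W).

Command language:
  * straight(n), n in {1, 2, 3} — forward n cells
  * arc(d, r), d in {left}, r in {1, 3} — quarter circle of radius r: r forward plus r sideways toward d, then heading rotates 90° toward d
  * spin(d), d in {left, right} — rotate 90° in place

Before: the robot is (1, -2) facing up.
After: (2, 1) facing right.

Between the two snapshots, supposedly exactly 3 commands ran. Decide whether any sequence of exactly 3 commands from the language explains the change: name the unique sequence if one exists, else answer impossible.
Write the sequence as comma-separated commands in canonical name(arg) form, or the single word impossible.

key: position moved to (2,1) AND the heading swung to E — translation plus rotation needed
begin: (1, -2) facing up
[1] after straight(3): (1, 1) facing up
[2] after spin(right): (1, 1) facing right
[3] after straight(1): (2, 1) facing right
uniquely the one of 343 3-step routes that fits.

straight(3), spin(right), straight(1)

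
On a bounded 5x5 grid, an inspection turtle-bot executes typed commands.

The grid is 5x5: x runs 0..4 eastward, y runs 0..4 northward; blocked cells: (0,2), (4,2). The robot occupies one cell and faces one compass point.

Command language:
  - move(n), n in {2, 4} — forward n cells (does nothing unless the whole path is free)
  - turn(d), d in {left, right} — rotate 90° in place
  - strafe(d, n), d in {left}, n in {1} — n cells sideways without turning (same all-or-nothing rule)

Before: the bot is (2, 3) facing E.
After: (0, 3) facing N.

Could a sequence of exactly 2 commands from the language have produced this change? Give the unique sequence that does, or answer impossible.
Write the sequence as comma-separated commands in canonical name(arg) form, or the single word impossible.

checked all 2-command options: none fits.

impossible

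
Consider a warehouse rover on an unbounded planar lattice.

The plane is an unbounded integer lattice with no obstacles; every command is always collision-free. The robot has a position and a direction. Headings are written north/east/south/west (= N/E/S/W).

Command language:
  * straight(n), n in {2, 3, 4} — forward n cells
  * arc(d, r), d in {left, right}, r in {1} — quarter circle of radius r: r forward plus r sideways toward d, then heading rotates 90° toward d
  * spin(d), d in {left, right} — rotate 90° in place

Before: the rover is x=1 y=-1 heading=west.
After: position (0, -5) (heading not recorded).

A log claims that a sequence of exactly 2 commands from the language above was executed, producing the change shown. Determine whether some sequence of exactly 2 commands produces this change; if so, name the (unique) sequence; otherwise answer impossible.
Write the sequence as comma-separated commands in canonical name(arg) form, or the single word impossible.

key: running straight(3) before arc(left, 1) would end elsewhere — order is forced
begin: x=1 y=-1 heading=west
[1] after arc(left, 1): x=0 y=-2 heading=south
[2] after straight(3): x=0 y=-5 heading=south
uniquely the one of 49 2-step routes that fits.

arc(left, 1), straight(3)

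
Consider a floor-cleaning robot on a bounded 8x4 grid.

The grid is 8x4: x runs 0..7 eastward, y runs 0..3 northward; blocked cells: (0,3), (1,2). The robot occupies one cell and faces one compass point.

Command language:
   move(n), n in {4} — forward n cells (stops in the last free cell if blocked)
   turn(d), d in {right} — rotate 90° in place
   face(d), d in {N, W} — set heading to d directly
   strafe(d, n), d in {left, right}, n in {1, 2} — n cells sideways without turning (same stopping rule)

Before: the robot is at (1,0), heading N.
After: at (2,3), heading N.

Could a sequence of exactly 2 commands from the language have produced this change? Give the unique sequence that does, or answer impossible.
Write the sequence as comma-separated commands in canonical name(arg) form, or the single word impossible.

key: heading stays N — no command in the sequence turns
start: at (1,0), heading N
[1] after strafe(right, 1): at (2,0), heading N
[2] after move(4): at (2,3), heading N
no other 2-command option fits: unique.

strafe(right, 1), move(4)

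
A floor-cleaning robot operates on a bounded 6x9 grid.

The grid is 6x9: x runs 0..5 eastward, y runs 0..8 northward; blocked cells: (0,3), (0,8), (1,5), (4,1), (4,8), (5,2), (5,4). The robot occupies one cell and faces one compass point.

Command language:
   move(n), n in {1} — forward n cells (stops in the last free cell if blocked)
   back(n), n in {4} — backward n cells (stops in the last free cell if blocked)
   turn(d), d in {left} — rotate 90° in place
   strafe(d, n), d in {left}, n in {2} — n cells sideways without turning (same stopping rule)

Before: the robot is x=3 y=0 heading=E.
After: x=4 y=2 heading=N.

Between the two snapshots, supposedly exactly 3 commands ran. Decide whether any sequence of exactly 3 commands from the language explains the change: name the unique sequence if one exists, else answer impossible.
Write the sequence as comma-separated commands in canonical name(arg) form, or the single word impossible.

strafe(left, 2), move(1), turn(left)

key: position moved to (4,2) AND the heading swung to N — translation plus rotation needed
t0: x=3 y=0 heading=E
[1] after strafe(left, 2): x=3 y=2 heading=E
[2] after move(1): x=4 y=2 heading=E
[3] after turn(left): x=4 y=2 heading=N
no rival 3-sequence matches.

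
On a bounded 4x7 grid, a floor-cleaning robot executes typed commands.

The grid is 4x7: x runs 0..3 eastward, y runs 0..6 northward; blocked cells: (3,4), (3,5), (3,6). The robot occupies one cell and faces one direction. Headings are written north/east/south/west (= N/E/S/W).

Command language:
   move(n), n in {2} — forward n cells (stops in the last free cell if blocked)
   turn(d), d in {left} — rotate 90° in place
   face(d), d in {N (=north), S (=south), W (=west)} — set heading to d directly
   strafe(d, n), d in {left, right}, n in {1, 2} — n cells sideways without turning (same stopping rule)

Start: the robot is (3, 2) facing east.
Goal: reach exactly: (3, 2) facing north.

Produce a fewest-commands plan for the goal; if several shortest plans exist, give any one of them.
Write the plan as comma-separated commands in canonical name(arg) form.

t0: (3, 2) facing east
t=1 face(N) ⇒ (3, 2) facing north
shorter routes all fall short; 1 is best.

face(N)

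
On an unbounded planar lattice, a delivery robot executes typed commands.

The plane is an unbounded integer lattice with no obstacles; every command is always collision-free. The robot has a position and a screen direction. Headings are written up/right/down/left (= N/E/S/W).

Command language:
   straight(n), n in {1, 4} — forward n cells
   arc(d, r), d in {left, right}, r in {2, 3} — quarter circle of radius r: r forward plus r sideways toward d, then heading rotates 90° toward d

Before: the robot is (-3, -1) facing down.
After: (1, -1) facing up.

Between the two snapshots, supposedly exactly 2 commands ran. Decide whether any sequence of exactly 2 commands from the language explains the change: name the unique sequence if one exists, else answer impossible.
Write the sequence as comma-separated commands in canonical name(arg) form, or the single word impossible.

arc(left, 2), arc(left, 2)

key: position moved to (1,-1) AND the heading swung to N — translation plus rotation needed
t0: (-3, -1) facing down
1. arc(left, 2) → (-1, -3) facing right
2. arc(left, 2) → (1, -1) facing up
uniquely the one of 36 2-step routes that fits.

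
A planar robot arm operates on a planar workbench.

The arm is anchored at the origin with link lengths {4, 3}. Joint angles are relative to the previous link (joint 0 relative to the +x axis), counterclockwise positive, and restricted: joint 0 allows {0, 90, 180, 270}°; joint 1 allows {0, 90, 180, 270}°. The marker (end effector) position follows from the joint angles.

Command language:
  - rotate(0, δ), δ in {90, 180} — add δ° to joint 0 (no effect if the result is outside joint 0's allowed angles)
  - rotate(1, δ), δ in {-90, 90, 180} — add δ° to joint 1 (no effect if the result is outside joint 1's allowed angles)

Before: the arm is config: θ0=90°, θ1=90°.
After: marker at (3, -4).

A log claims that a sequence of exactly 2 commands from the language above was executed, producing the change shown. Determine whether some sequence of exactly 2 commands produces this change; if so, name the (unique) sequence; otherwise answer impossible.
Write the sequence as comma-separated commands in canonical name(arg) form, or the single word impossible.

rotate(0, 90), rotate(0, 90)

from: config: θ0=90°, θ1=90°
1. rotate(0, 90) → config: θ0=180°, θ1=90°
2. rotate(0, 90) → config: θ0=270°, θ1=90°
no other 2-command option fits: unique.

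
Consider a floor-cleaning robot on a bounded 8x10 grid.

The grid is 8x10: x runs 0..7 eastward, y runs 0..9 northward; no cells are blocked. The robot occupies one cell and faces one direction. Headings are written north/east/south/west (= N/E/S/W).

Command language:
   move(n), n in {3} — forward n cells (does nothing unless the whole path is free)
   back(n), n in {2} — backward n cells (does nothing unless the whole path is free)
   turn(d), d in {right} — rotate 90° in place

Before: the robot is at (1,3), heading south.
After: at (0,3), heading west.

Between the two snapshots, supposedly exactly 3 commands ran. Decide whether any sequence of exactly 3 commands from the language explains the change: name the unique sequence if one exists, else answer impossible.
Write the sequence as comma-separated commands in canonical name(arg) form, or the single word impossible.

turn(right), back(2), move(3)

key: running move(3) before turn(right) would end elsewhere — order is forced
initial: at (1,3), heading south
t=1 turn(right) ⇒ at (1,3), heading west
t=2 back(2) ⇒ at (3,3), heading west
t=3 move(3) ⇒ at (0,3), heading west
no rival 3-sequence matches.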